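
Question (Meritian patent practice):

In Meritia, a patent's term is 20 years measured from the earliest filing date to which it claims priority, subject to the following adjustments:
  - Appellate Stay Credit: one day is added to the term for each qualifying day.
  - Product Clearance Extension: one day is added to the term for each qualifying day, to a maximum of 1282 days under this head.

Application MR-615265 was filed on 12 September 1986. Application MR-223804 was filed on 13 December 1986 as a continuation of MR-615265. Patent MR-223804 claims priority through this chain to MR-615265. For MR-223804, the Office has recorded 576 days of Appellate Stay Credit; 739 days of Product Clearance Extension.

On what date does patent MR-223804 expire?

Earliest priority filing: 12 September 1986.
Base term: 12 September 1986 + 20 years → 12 September 2006.
Appellate Stay Credit: +576 days → 10 April 2008.
Product Clearance Extension: 739 days (within the 1282-day cap) → +739 days → 19 April 2010.

2010-04-19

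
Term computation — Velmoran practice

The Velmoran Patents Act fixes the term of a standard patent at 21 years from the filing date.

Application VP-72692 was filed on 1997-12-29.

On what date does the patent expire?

Filing date + 21 years → 29 December 2018.

2018-12-29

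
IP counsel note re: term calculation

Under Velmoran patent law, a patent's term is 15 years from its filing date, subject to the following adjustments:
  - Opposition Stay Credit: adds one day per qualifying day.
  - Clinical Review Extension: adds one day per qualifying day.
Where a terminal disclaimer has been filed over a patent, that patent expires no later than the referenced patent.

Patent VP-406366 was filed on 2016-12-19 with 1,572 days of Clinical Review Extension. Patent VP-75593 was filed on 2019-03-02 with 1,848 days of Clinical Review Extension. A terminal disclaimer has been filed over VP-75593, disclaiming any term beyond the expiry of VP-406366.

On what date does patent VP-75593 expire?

2036-04-08

Natural term of VP-75593:
  Base: filing + 15 years → 2 March 2034.
  Clinical Review Extension: +1848 days → 24 March 2039.
Expiry of referenced patent VP-406366:
  Base: filing + 15 years → 19 December 2031.
  Clinical Review Extension: +1572 days → 8 April 2036.
Terminal disclaimer: VP-75593 expires on the earlier of 24 March 2039 and 8 April 2036.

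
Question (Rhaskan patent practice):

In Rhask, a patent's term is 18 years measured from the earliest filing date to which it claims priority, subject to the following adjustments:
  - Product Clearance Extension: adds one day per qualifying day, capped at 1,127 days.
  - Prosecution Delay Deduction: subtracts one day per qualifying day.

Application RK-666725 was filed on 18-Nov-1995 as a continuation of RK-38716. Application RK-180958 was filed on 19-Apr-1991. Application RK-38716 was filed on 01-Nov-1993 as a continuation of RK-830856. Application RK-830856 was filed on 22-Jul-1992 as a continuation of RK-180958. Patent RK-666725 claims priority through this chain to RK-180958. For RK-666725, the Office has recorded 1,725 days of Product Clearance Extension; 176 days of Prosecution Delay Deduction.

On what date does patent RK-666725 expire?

Earliest priority filing: 19 April 1991.
Base term: 19 April 1991 + 18 years → 19 April 2009.
Product Clearance Extension: 1725 days claimed exceeds the 1127-day cap, so +1127 days → 20 May 2012.
Prosecution Delay Deduction: −176 days → 26 November 2011.

November 26, 2011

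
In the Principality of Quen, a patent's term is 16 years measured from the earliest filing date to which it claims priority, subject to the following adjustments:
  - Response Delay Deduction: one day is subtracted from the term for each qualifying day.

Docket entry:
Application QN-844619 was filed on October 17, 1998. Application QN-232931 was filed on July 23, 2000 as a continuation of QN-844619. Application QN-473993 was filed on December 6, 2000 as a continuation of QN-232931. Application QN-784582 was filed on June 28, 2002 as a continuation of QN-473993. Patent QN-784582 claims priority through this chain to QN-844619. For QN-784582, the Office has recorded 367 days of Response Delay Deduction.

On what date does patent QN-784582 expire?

October 15, 2013

Earliest priority filing: 17 October 1998.
Base term: 17 October 1998 + 16 years → 17 October 2014.
Response Delay Deduction: −367 days → 15 October 2013.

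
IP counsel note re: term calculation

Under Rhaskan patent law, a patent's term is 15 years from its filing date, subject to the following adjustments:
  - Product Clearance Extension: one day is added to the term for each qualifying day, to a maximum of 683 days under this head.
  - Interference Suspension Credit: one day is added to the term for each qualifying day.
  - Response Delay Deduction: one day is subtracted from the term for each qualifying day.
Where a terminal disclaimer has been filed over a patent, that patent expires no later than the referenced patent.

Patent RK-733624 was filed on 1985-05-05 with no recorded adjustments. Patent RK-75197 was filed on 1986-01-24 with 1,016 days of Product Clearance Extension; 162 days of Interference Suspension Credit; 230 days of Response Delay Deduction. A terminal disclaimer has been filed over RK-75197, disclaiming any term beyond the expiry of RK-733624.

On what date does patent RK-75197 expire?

May 5, 2000

Natural term of RK-75197:
  Base: filing + 15 years → 24 January 2001.
  Product Clearance Extension: 1016 days claimed exceeds the 683-day cap, so +683 days → 8 December 2002.
  Interference Suspension Credit: +162 days → 19 May 2003.
  Response Delay Deduction: −230 days → 1 October 2002.
Expiry of referenced patent RK-733624:
  Base: filing + 15 years → 5 May 2000.
Terminal disclaimer: RK-75197 expires on the earlier of 1 October 2002 and 5 May 2000.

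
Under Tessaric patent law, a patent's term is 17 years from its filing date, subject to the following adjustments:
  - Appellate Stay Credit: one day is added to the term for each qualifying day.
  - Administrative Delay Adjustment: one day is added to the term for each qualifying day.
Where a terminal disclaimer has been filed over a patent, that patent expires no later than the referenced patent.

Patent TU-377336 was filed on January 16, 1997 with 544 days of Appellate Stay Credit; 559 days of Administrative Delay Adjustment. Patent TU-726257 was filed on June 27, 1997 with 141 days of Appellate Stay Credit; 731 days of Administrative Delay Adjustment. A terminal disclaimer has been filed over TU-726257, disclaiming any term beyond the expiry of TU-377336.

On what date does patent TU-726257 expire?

November 15, 2016

Natural term of TU-726257:
  Base: filing + 17 years → 27 June 2014.
  Appellate Stay Credit: +141 days → 15 November 2014.
  Administrative Delay Adjustment: +731 days → 15 November 2016.
Expiry of referenced patent TU-377336:
  Base: filing + 17 years → 16 January 2014.
  Appellate Stay Credit: +544 days → 14 July 2015.
  Administrative Delay Adjustment: +559 days → 23 January 2017.
Terminal disclaimer: TU-726257 expires on the earlier of 15 November 2016 and 23 January 2017.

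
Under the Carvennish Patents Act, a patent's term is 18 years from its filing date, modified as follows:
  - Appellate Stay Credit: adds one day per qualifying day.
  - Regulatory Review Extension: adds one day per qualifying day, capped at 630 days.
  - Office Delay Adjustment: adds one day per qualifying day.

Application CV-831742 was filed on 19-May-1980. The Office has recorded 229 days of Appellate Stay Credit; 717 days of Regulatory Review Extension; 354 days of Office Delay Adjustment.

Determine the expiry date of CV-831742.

2001-09-13

Base term: filing date + 18 years → 19 May 1998.
Appellate Stay Credit: +229 days → 3 January 1999.
Regulatory Review Extension: 717 days claimed exceeds the 630-day cap, so +630 days → 24 September 2000.
Office Delay Adjustment: +354 days → 13 September 2001.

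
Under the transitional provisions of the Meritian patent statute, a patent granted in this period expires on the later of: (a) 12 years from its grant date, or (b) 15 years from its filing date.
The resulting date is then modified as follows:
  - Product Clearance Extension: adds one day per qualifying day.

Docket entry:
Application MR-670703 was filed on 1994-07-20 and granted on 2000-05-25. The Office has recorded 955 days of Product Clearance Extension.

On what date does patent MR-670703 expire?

2015-01-05

(a) grant + 12 years → 25 May 2012.
(b) filing + 15 years → 20 July 2009.
Later of the two: 25 May 2012.
Product Clearance Extension: +955 days → 5 January 2015.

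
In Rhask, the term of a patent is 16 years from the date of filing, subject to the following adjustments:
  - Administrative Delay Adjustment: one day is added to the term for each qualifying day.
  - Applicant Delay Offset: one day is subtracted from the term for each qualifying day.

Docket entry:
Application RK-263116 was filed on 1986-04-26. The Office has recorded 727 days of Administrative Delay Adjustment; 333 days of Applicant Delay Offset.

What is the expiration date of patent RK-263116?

2003-05-25

Base term: filing date + 16 years → 26 April 2002.
Administrative Delay Adjustment: +727 days → 22 April 2004.
Applicant Delay Offset: −333 days → 25 May 2003.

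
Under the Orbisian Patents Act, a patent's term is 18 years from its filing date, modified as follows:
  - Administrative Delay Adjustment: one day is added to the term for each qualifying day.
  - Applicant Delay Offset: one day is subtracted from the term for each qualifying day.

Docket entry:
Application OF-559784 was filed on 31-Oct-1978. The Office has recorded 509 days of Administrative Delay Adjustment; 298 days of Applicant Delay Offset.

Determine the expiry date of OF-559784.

1997-05-30

Base term: filing date + 18 years → 31 October 1996.
Administrative Delay Adjustment: +509 days → 24 March 1998.
Applicant Delay Offset: −298 days → 30 May 1997.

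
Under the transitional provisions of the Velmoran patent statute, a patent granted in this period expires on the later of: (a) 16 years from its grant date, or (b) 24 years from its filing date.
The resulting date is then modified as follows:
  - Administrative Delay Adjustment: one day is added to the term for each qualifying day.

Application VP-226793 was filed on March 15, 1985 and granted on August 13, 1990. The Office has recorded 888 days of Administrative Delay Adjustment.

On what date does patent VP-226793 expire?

August 20, 2011

(a) grant + 16 years → 13 August 2006.
(b) filing + 24 years → 15 March 2009.
Later of the two: 15 March 2009.
Administrative Delay Adjustment: +888 days → 20 August 2011.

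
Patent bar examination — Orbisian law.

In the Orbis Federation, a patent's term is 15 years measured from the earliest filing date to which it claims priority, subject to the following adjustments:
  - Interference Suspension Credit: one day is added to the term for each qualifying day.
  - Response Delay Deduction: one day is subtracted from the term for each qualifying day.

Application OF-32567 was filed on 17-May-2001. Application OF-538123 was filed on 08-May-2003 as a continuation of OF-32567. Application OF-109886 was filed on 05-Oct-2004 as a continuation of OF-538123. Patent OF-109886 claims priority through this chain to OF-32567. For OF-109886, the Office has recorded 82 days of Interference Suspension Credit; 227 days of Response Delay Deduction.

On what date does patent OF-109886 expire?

Earliest priority filing: 17 May 2001.
Base term: 17 May 2001 + 15 years → 17 May 2016.
Interference Suspension Credit: +82 days → 7 August 2016.
Response Delay Deduction: −227 days → 24 December 2015.

December 24, 2015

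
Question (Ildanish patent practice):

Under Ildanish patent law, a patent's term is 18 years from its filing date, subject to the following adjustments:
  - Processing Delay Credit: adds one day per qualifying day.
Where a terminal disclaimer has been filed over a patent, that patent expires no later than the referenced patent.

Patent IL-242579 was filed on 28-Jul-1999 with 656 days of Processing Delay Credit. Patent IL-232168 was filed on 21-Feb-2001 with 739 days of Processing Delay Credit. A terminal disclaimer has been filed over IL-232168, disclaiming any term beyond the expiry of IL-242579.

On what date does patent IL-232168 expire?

2019-05-15

Natural term of IL-232168:
  Base: filing + 18 years → 21 February 2019.
  Processing Delay Credit: +739 days → 1 March 2021.
Expiry of referenced patent IL-242579:
  Base: filing + 18 years → 28 July 2017.
  Processing Delay Credit: +656 days → 15 May 2019.
Terminal disclaimer: IL-232168 expires on the earlier of 1 March 2021 and 15 May 2019.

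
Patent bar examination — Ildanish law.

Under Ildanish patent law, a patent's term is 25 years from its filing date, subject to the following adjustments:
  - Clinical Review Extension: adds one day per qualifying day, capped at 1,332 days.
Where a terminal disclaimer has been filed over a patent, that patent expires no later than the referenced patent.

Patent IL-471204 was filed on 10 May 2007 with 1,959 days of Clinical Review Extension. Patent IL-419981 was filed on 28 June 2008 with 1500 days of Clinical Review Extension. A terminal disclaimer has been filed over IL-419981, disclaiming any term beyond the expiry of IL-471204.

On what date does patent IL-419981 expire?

January 2, 2036

Natural term of IL-419981:
  Base: filing + 25 years → 28 June 2033.
  Clinical Review Extension: 1500 days claimed exceeds the 1332-day cap, so +1332 days → 19 February 2037.
Expiry of referenced patent IL-471204:
  Base: filing + 25 years → 10 May 2032.
  Clinical Review Extension: 1959 days claimed exceeds the 1332-day cap, so +1332 days → 2 January 2036.
Terminal disclaimer: IL-419981 expires on the earlier of 19 February 2037 and 2 January 2036.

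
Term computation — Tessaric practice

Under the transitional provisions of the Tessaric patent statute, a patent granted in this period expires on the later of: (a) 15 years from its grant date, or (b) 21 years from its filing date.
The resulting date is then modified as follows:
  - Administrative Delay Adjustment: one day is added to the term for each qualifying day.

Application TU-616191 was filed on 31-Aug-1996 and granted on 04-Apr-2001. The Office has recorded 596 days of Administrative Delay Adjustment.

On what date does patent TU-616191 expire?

April 19, 2019

(a) grant + 15 years → 4 April 2016.
(b) filing + 21 years → 31 August 2017.
Later of the two: 31 August 2017.
Administrative Delay Adjustment: +596 days → 19 April 2019.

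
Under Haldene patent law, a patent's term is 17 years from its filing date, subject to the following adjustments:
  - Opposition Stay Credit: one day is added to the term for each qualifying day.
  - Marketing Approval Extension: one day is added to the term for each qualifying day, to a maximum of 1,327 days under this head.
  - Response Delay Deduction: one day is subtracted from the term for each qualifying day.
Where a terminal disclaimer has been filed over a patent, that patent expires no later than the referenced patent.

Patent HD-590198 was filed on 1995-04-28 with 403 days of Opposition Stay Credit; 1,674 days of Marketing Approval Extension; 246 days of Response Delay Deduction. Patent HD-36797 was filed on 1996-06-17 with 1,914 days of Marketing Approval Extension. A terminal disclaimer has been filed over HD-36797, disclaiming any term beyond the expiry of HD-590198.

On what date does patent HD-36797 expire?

May 21, 2016

Natural term of HD-36797:
  Base: filing + 17 years → 17 June 2013.
  Marketing Approval Extension: 1914 days claimed exceeds the 1327-day cap, so +1327 days → 3 February 2017.
Expiry of referenced patent HD-590198:
  Base: filing + 17 years → 28 April 2012.
  Opposition Stay Credit: +403 days → 5 June 2013.
  Marketing Approval Extension: 1674 days claimed exceeds the 1327-day cap, so +1327 days → 22 January 2017.
  Response Delay Deduction: −246 days → 21 May 2016.
Terminal disclaimer: HD-36797 expires on the earlier of 3 February 2017 and 21 May 2016.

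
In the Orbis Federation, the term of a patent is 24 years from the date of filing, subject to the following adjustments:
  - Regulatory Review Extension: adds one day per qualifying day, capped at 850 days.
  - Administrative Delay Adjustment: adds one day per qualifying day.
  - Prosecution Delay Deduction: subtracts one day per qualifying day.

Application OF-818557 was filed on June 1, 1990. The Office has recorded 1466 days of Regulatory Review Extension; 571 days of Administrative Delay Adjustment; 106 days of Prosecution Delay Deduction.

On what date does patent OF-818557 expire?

January 6, 2018

Base term: filing date + 24 years → 1 June 2014.
Regulatory Review Extension: 1466 days claimed exceeds the 850-day cap, so +850 days → 28 September 2016.
Administrative Delay Adjustment: +571 days → 22 April 2018.
Prosecution Delay Deduction: −106 days → 6 January 2018.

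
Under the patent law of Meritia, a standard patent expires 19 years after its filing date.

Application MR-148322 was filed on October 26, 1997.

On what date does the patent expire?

Filing date + 19 years → 26 October 2016.

2016-10-26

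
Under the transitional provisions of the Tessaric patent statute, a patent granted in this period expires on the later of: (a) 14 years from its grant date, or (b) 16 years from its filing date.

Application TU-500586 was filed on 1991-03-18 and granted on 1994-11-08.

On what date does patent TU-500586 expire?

(a) grant + 14 years → 8 November 2008.
(b) filing + 16 years → 18 March 2007.
Later of the two: 8 November 2008.

2008-11-08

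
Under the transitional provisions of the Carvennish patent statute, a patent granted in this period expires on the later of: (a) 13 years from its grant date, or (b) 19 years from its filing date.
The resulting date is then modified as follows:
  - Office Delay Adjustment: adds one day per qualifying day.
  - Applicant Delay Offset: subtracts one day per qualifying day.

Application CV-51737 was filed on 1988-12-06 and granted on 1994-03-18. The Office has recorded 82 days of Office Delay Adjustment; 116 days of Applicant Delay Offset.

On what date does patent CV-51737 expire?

2007-11-02

(a) grant + 13 years → 18 March 2007.
(b) filing + 19 years → 6 December 2007.
Later of the two: 6 December 2007.
Office Delay Adjustment: +82 days → 26 February 2008.
Applicant Delay Offset: −116 days → 2 November 2007.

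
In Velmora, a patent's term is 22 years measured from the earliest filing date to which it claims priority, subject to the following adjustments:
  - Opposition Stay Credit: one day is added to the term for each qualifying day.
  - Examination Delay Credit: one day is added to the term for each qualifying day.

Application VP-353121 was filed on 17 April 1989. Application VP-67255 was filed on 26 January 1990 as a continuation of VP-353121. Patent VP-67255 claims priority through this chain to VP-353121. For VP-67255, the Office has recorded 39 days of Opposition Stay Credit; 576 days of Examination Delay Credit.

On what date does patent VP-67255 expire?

December 22, 2012

Earliest priority filing: 17 April 1989.
Base term: 17 April 1989 + 22 years → 17 April 2011.
Opposition Stay Credit: +39 days → 26 May 2011.
Examination Delay Credit: +576 days → 22 December 2012.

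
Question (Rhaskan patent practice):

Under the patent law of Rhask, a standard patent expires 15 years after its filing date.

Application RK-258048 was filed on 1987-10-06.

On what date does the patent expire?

Filing date + 15 years → 6 October 2002.

2002-10-06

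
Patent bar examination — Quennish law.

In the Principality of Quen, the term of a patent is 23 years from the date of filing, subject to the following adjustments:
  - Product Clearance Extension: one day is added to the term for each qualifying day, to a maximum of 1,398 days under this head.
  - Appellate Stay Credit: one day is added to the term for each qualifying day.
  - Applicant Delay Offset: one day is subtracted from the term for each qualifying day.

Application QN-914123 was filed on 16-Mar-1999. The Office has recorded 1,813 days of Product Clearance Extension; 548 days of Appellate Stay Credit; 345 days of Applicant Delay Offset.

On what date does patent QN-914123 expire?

2026-08-03

Base term: filing date + 23 years → 16 March 2022.
Product Clearance Extension: 1813 days claimed exceeds the 1398-day cap, so +1398 days → 12 January 2026.
Appellate Stay Credit: +548 days → 14 July 2027.
Applicant Delay Offset: −345 days → 3 August 2026.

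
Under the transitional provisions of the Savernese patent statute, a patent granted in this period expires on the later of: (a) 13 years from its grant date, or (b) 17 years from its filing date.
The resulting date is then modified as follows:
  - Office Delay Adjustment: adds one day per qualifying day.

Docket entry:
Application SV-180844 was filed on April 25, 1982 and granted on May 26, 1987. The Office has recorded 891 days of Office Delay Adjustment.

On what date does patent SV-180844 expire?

2002-11-03

(a) grant + 13 years → 26 May 2000.
(b) filing + 17 years → 25 April 1999.
Later of the two: 26 May 2000.
Office Delay Adjustment: +891 days → 3 November 2002.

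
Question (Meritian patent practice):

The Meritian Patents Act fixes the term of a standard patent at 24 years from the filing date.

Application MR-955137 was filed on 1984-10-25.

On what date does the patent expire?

Filing date + 24 years → 25 October 2008.

2008-10-25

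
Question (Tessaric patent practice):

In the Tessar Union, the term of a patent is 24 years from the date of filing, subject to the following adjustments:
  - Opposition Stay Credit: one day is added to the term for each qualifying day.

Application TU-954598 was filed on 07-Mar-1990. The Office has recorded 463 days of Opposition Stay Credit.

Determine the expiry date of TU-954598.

June 13, 2015

Base term: filing date + 24 years → 7 March 2014.
Opposition Stay Credit: +463 days → 13 June 2015.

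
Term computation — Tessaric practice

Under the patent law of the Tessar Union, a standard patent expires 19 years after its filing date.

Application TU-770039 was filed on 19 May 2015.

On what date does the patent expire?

2034-05-19

Filing date + 19 years → 19 May 2034.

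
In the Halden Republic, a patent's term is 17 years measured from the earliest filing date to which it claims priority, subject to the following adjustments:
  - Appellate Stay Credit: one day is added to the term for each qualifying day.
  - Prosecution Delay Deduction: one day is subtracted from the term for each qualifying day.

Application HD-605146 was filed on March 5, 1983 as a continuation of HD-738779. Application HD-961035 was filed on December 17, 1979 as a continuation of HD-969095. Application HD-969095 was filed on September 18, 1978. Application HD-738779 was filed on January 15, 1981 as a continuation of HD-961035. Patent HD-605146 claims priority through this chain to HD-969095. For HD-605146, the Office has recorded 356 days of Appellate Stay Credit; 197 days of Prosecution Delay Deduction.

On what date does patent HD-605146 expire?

1996-02-24

Earliest priority filing: 18 September 1978.
Base term: 18 September 1978 + 17 years → 18 September 1995.
Appellate Stay Credit: +356 days → 8 September 1996.
Prosecution Delay Deduction: −197 days → 24 February 1996.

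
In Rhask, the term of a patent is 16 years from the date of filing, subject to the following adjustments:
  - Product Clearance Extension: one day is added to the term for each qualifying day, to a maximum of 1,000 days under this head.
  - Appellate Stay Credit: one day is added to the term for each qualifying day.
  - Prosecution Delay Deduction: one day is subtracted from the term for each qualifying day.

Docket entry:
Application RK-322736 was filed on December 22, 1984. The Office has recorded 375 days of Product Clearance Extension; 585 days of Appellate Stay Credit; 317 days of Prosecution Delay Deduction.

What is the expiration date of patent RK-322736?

Base term: filing date + 16 years → 22 December 2000.
Product Clearance Extension: 375 days (within the 1000-day cap) → +375 days → 1 January 2002.
Appellate Stay Credit: +585 days → 9 August 2003.
Prosecution Delay Deduction: −317 days → 26 September 2002.

2002-09-26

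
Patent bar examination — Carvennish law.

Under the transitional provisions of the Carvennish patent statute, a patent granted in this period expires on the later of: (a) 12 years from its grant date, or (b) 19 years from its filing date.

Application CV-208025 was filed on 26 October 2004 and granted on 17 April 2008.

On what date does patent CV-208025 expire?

(a) grant + 12 years → 17 April 2020.
(b) filing + 19 years → 26 October 2023.
Later of the two: 26 October 2023.

October 26, 2023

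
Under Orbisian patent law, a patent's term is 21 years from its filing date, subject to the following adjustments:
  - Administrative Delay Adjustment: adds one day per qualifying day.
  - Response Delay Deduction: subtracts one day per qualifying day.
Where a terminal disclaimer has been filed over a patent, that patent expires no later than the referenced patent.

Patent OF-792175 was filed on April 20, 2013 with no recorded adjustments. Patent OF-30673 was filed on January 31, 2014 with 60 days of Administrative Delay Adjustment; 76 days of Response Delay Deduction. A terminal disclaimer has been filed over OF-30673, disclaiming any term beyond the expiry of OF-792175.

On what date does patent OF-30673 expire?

Natural term of OF-30673:
  Base: filing + 21 years → 31 January 2035.
  Administrative Delay Adjustment: +60 days → 1 April 2035.
  Response Delay Deduction: −76 days → 15 January 2035.
Expiry of referenced patent OF-792175:
  Base: filing + 21 years → 20 April 2034.
Terminal disclaimer: OF-30673 expires on the earlier of 15 January 2035 and 20 April 2034.

April 20, 2034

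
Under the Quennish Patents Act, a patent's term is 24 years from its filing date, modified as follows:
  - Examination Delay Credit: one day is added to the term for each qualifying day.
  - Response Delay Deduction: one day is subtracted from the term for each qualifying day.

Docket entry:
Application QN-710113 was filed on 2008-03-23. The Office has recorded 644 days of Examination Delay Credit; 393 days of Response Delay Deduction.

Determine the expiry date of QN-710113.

Base term: filing date + 24 years → 23 March 2032.
Examination Delay Credit: +644 days → 27 December 2033.
Response Delay Deduction: −393 days → 29 November 2032.

2032-11-29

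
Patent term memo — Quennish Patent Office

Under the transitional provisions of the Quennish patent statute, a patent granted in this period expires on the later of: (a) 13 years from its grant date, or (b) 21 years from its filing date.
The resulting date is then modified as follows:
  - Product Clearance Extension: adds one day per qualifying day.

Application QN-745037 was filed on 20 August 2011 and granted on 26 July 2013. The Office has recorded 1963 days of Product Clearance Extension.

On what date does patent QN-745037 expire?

2038-01-04

(a) grant + 13 years → 26 July 2026.
(b) filing + 21 years → 20 August 2032.
Later of the two: 20 August 2032.
Product Clearance Extension: +1963 days → 4 January 2038.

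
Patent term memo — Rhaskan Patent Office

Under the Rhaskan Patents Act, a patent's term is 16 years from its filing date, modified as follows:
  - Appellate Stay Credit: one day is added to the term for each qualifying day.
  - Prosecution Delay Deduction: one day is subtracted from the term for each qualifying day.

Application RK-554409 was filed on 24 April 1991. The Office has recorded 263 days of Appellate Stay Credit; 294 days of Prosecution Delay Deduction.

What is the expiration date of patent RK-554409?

2007-03-24

Base term: filing date + 16 years → 24 April 2007.
Appellate Stay Credit: +263 days → 12 January 2008.
Prosecution Delay Deduction: −294 days → 24 March 2007.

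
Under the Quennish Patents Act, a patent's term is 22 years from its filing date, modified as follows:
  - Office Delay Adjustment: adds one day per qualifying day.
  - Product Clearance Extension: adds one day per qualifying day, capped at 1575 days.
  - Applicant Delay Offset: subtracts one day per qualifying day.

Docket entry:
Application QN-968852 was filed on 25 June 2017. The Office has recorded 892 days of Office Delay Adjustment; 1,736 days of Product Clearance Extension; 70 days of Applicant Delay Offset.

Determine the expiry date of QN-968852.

Base term: filing date + 22 years → 25 June 2039.
Office Delay Adjustment: +892 days → 3 December 2041.
Product Clearance Extension: 1736 days claimed exceeds the 1575-day cap, so +1575 days → 27 March 2046.
Applicant Delay Offset: −70 days → 16 January 2046.

2046-01-16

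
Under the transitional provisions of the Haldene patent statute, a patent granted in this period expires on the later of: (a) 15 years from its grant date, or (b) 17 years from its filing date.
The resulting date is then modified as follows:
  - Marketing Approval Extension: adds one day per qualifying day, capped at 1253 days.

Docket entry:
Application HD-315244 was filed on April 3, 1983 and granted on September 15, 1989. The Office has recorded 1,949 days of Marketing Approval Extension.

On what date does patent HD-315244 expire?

(a) grant + 15 years → 15 September 2004.
(b) filing + 17 years → 3 April 2000.
Later of the two: 15 September 2004.
Marketing Approval Extension: 1949 days claimed exceeds the 1253-day cap, so +1253 days → 20 February 2008.

February 20, 2008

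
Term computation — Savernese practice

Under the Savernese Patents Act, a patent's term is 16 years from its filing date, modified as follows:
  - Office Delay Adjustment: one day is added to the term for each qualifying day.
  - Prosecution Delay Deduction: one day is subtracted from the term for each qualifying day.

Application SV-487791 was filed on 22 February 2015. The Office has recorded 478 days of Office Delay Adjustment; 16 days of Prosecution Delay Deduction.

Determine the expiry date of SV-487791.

Base term: filing date + 16 years → 22 February 2031.
Office Delay Adjustment: +478 days → 14 June 2032.
Prosecution Delay Deduction: −16 days → 29 May 2032.

May 29, 2032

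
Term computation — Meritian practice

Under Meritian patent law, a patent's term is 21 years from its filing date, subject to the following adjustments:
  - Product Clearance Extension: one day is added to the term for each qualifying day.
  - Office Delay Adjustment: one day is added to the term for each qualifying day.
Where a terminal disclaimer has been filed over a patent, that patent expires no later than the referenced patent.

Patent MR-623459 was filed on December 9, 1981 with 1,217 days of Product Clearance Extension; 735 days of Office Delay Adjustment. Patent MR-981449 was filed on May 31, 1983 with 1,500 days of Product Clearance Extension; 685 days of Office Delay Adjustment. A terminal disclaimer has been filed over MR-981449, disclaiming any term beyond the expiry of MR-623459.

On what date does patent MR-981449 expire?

2008-04-13

Natural term of MR-981449:
  Base: filing + 21 years → 31 May 2004.
  Product Clearance Extension: +1500 days → 9 July 2008.
  Office Delay Adjustment: +685 days → 25 May 2010.
Expiry of referenced patent MR-623459:
  Base: filing + 21 years → 9 December 2002.
  Product Clearance Extension: +1217 days → 9 April 2006.
  Office Delay Adjustment: +735 days → 13 April 2008.
Terminal disclaimer: MR-981449 expires on the earlier of 25 May 2010 and 13 April 2008.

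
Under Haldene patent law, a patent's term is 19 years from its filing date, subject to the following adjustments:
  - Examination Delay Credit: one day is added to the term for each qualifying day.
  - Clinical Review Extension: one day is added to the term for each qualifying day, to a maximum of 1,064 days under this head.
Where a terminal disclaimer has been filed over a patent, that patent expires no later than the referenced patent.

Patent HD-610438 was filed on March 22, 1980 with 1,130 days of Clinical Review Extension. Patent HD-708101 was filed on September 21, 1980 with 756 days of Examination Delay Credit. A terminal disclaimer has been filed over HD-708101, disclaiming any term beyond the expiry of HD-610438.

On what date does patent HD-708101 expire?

Natural term of HD-708101:
  Base: filing + 19 years → 21 September 1999.
  Examination Delay Credit: +756 days → 16 October 2001.
Expiry of referenced patent HD-610438:
  Base: filing + 19 years → 22 March 1999.
  Clinical Review Extension: 1130 days claimed exceeds the 1064-day cap, so +1064 days → 18 February 2002.
Terminal disclaimer: HD-708101 expires on the earlier of 16 October 2001 and 18 February 2002.

2001-10-16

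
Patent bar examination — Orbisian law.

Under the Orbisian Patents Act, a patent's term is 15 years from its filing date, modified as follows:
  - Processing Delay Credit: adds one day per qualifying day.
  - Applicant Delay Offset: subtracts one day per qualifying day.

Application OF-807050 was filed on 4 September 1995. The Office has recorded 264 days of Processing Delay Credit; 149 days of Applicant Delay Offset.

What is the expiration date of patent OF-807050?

December 28, 2010

Base term: filing date + 15 years → 4 September 2010.
Processing Delay Credit: +264 days → 26 May 2011.
Applicant Delay Offset: −149 days → 28 December 2010.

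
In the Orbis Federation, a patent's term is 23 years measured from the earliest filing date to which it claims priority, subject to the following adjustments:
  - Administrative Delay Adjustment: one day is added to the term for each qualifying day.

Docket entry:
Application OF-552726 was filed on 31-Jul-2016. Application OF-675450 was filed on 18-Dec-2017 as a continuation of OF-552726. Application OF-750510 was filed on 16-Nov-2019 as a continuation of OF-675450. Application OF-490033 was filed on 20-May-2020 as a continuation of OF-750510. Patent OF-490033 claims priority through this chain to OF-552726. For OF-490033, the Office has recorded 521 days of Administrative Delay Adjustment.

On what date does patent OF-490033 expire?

2041-01-02

Earliest priority filing: 31 July 2016.
Base term: 31 July 2016 + 23 years → 31 July 2039.
Administrative Delay Adjustment: +521 days → 2 January 2041.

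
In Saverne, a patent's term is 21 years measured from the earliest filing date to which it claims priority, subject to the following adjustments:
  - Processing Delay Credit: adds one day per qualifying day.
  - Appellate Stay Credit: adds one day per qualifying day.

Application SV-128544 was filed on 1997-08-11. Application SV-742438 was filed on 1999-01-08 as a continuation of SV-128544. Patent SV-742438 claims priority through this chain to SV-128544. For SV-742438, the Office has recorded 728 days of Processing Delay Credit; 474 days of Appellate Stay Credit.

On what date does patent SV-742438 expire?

2021-11-25

Earliest priority filing: 11 August 1997.
Base term: 11 August 1997 + 21 years → 11 August 2018.
Processing Delay Credit: +728 days → 8 August 2020.
Appellate Stay Credit: +474 days → 25 November 2021.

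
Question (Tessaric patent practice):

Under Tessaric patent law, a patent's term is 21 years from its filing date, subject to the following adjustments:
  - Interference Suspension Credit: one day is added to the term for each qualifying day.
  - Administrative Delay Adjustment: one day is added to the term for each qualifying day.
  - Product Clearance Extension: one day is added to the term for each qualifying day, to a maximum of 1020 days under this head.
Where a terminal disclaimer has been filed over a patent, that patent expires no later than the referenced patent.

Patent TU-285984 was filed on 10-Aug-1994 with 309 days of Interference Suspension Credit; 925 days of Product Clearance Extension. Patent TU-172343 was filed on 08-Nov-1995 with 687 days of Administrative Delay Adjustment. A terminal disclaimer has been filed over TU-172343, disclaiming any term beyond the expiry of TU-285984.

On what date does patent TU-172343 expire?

2018-09-26

Natural term of TU-172343:
  Base: filing + 21 years → 8 November 2016.
  Administrative Delay Adjustment: +687 days → 26 September 2018.
Expiry of referenced patent TU-285984:
  Base: filing + 21 years → 10 August 2015.
  Interference Suspension Credit: +309 days → 14 June 2016.
  Product Clearance Extension: 925 days (within the 1020-day cap) → +925 days → 26 December 2018.
Terminal disclaimer: TU-172343 expires on the earlier of 26 September 2018 and 26 December 2018.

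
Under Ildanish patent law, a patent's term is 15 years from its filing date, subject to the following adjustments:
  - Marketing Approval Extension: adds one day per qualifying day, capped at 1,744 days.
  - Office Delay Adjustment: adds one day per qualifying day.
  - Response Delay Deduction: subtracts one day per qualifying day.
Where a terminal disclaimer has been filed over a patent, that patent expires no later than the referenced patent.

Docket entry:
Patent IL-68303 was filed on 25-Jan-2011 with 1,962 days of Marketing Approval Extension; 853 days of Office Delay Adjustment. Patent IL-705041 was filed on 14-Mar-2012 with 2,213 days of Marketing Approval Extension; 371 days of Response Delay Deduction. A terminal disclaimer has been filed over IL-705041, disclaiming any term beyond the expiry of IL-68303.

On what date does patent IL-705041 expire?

Natural term of IL-705041:
  Base: filing + 15 years → 14 March 2027.
  Marketing Approval Extension: 2213 days claimed exceeds the 1744-day cap, so +1744 days → 22 December 2031.
  Response Delay Deduction: −371 days → 16 December 2030.
Expiry of referenced patent IL-68303:
  Base: filing + 15 years → 25 January 2026.
  Marketing Approval Extension: 1962 days claimed exceeds the 1744-day cap, so +1744 days → 4 November 2030.
  Office Delay Adjustment: +853 days → 6 March 2033.
Terminal disclaimer: IL-705041 expires on the earlier of 16 December 2030 and 6 March 2033.

2030-12-16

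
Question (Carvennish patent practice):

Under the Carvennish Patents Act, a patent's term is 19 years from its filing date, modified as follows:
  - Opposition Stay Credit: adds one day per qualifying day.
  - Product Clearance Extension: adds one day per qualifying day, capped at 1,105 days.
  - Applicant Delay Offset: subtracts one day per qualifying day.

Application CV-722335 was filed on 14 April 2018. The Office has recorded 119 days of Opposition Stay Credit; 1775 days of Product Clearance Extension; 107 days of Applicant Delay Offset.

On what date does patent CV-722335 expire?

Base term: filing date + 19 years → 14 April 2037.
Opposition Stay Credit: +119 days → 11 August 2037.
Product Clearance Extension: 1775 days claimed exceeds the 1105-day cap, so +1105 days → 20 August 2040.
Applicant Delay Offset: −107 days → 5 May 2040.

2040-05-05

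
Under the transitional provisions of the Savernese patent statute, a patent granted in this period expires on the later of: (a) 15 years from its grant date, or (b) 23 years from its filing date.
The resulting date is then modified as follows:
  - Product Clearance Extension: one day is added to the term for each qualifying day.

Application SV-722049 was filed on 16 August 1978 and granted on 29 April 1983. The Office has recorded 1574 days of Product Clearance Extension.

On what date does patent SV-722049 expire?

2005-12-07

(a) grant + 15 years → 29 April 1998.
(b) filing + 23 years → 16 August 2001.
Later of the two: 16 August 2001.
Product Clearance Extension: +1574 days → 7 December 2005.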